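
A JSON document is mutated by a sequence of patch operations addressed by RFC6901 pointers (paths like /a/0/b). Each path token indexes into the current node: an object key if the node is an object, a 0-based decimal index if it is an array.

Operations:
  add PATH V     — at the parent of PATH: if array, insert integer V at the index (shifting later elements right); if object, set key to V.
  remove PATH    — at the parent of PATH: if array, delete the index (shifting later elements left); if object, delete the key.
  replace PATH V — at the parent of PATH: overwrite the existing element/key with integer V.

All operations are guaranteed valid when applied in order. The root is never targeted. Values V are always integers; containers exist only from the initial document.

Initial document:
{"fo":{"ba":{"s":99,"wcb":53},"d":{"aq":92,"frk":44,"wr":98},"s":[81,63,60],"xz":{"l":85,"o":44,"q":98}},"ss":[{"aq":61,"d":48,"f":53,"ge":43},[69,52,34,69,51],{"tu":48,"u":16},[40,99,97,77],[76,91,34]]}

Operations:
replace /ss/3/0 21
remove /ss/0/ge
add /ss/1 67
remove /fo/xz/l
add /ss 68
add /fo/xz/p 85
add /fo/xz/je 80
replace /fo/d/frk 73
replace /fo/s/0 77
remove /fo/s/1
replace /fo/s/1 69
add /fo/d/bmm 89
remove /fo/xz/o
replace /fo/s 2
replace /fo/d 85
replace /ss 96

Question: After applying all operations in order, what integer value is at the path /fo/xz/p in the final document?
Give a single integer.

After op 1 (replace /ss/3/0 21): {"fo":{"ba":{"s":99,"wcb":53},"d":{"aq":92,"frk":44,"wr":98},"s":[81,63,60],"xz":{"l":85,"o":44,"q":98}},"ss":[{"aq":61,"d":48,"f":53,"ge":43},[69,52,34,69,51],{"tu":48,"u":16},[21,99,97,77],[76,91,34]]}
After op 2 (remove /ss/0/ge): {"fo":{"ba":{"s":99,"wcb":53},"d":{"aq":92,"frk":44,"wr":98},"s":[81,63,60],"xz":{"l":85,"o":44,"q":98}},"ss":[{"aq":61,"d":48,"f":53},[69,52,34,69,51],{"tu":48,"u":16},[21,99,97,77],[76,91,34]]}
After op 3 (add /ss/1 67): {"fo":{"ba":{"s":99,"wcb":53},"d":{"aq":92,"frk":44,"wr":98},"s":[81,63,60],"xz":{"l":85,"o":44,"q":98}},"ss":[{"aq":61,"d":48,"f":53},67,[69,52,34,69,51],{"tu":48,"u":16},[21,99,97,77],[76,91,34]]}
After op 4 (remove /fo/xz/l): {"fo":{"ba":{"s":99,"wcb":53},"d":{"aq":92,"frk":44,"wr":98},"s":[81,63,60],"xz":{"o":44,"q":98}},"ss":[{"aq":61,"d":48,"f":53},67,[69,52,34,69,51],{"tu":48,"u":16},[21,99,97,77],[76,91,34]]}
After op 5 (add /ss 68): {"fo":{"ba":{"s":99,"wcb":53},"d":{"aq":92,"frk":44,"wr":98},"s":[81,63,60],"xz":{"o":44,"q":98}},"ss":68}
After op 6 (add /fo/xz/p 85): {"fo":{"ba":{"s":99,"wcb":53},"d":{"aq":92,"frk":44,"wr":98},"s":[81,63,60],"xz":{"o":44,"p":85,"q":98}},"ss":68}
After op 7 (add /fo/xz/je 80): {"fo":{"ba":{"s":99,"wcb":53},"d":{"aq":92,"frk":44,"wr":98},"s":[81,63,60],"xz":{"je":80,"o":44,"p":85,"q":98}},"ss":68}
After op 8 (replace /fo/d/frk 73): {"fo":{"ba":{"s":99,"wcb":53},"d":{"aq":92,"frk":73,"wr":98},"s":[81,63,60],"xz":{"je":80,"o":44,"p":85,"q":98}},"ss":68}
After op 9 (replace /fo/s/0 77): {"fo":{"ba":{"s":99,"wcb":53},"d":{"aq":92,"frk":73,"wr":98},"s":[77,63,60],"xz":{"je":80,"o":44,"p":85,"q":98}},"ss":68}
After op 10 (remove /fo/s/1): {"fo":{"ba":{"s":99,"wcb":53},"d":{"aq":92,"frk":73,"wr":98},"s":[77,60],"xz":{"je":80,"o":44,"p":85,"q":98}},"ss":68}
After op 11 (replace /fo/s/1 69): {"fo":{"ba":{"s":99,"wcb":53},"d":{"aq":92,"frk":73,"wr":98},"s":[77,69],"xz":{"je":80,"o":44,"p":85,"q":98}},"ss":68}
After op 12 (add /fo/d/bmm 89): {"fo":{"ba":{"s":99,"wcb":53},"d":{"aq":92,"bmm":89,"frk":73,"wr":98},"s":[77,69],"xz":{"je":80,"o":44,"p":85,"q":98}},"ss":68}
After op 13 (remove /fo/xz/o): {"fo":{"ba":{"s":99,"wcb":53},"d":{"aq":92,"bmm":89,"frk":73,"wr":98},"s":[77,69],"xz":{"je":80,"p":85,"q":98}},"ss":68}
After op 14 (replace /fo/s 2): {"fo":{"ba":{"s":99,"wcb":53},"d":{"aq":92,"bmm":89,"frk":73,"wr":98},"s":2,"xz":{"je":80,"p":85,"q":98}},"ss":68}
After op 15 (replace /fo/d 85): {"fo":{"ba":{"s":99,"wcb":53},"d":85,"s":2,"xz":{"je":80,"p":85,"q":98}},"ss":68}
After op 16 (replace /ss 96): {"fo":{"ba":{"s":99,"wcb":53},"d":85,"s":2,"xz":{"je":80,"p":85,"q":98}},"ss":96}
Value at /fo/xz/p: 85

Answer: 85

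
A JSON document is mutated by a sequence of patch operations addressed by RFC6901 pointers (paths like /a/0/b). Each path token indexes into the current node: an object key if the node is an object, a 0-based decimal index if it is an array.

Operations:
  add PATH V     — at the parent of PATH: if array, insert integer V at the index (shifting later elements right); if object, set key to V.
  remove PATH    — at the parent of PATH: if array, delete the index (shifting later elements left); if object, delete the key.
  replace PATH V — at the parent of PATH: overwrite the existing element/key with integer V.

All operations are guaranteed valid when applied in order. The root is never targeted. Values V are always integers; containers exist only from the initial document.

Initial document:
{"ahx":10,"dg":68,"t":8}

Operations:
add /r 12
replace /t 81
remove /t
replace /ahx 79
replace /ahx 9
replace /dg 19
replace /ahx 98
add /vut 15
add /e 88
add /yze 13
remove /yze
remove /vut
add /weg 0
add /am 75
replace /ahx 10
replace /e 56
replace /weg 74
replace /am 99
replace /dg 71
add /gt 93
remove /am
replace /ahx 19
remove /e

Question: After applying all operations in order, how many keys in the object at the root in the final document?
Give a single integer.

After op 1 (add /r 12): {"ahx":10,"dg":68,"r":12,"t":8}
After op 2 (replace /t 81): {"ahx":10,"dg":68,"r":12,"t":81}
After op 3 (remove /t): {"ahx":10,"dg":68,"r":12}
After op 4 (replace /ahx 79): {"ahx":79,"dg":68,"r":12}
After op 5 (replace /ahx 9): {"ahx":9,"dg":68,"r":12}
After op 6 (replace /dg 19): {"ahx":9,"dg":19,"r":12}
After op 7 (replace /ahx 98): {"ahx":98,"dg":19,"r":12}
After op 8 (add /vut 15): {"ahx":98,"dg":19,"r":12,"vut":15}
After op 9 (add /e 88): {"ahx":98,"dg":19,"e":88,"r":12,"vut":15}
After op 10 (add /yze 13): {"ahx":98,"dg":19,"e":88,"r":12,"vut":15,"yze":13}
After op 11 (remove /yze): {"ahx":98,"dg":19,"e":88,"r":12,"vut":15}
After op 12 (remove /vut): {"ahx":98,"dg":19,"e":88,"r":12}
After op 13 (add /weg 0): {"ahx":98,"dg":19,"e":88,"r":12,"weg":0}
After op 14 (add /am 75): {"ahx":98,"am":75,"dg":19,"e":88,"r":12,"weg":0}
After op 15 (replace /ahx 10): {"ahx":10,"am":75,"dg":19,"e":88,"r":12,"weg":0}
After op 16 (replace /e 56): {"ahx":10,"am":75,"dg":19,"e":56,"r":12,"weg":0}
After op 17 (replace /weg 74): {"ahx":10,"am":75,"dg":19,"e":56,"r":12,"weg":74}
After op 18 (replace /am 99): {"ahx":10,"am":99,"dg":19,"e":56,"r":12,"weg":74}
After op 19 (replace /dg 71): {"ahx":10,"am":99,"dg":71,"e":56,"r":12,"weg":74}
After op 20 (add /gt 93): {"ahx":10,"am":99,"dg":71,"e":56,"gt":93,"r":12,"weg":74}
After op 21 (remove /am): {"ahx":10,"dg":71,"e":56,"gt":93,"r":12,"weg":74}
After op 22 (replace /ahx 19): {"ahx":19,"dg":71,"e":56,"gt":93,"r":12,"weg":74}
After op 23 (remove /e): {"ahx":19,"dg":71,"gt":93,"r":12,"weg":74}
Size at the root: 5

Answer: 5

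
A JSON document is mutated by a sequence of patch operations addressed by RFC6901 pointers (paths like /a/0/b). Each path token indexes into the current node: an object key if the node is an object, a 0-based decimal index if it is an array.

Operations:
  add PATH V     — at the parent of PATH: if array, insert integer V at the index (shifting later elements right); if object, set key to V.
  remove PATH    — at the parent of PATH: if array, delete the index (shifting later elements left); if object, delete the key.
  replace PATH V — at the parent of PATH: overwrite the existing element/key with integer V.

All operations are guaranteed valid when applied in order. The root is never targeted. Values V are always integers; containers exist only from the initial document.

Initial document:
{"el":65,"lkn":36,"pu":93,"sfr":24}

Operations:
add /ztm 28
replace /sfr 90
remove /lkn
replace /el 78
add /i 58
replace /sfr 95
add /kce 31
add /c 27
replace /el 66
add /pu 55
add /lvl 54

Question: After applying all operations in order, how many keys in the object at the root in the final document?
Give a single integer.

Answer: 8

Derivation:
After op 1 (add /ztm 28): {"el":65,"lkn":36,"pu":93,"sfr":24,"ztm":28}
After op 2 (replace /sfr 90): {"el":65,"lkn":36,"pu":93,"sfr":90,"ztm":28}
After op 3 (remove /lkn): {"el":65,"pu":93,"sfr":90,"ztm":28}
After op 4 (replace /el 78): {"el":78,"pu":93,"sfr":90,"ztm":28}
After op 5 (add /i 58): {"el":78,"i":58,"pu":93,"sfr":90,"ztm":28}
After op 6 (replace /sfr 95): {"el":78,"i":58,"pu":93,"sfr":95,"ztm":28}
After op 7 (add /kce 31): {"el":78,"i":58,"kce":31,"pu":93,"sfr":95,"ztm":28}
After op 8 (add /c 27): {"c":27,"el":78,"i":58,"kce":31,"pu":93,"sfr":95,"ztm":28}
After op 9 (replace /el 66): {"c":27,"el":66,"i":58,"kce":31,"pu":93,"sfr":95,"ztm":28}
After op 10 (add /pu 55): {"c":27,"el":66,"i":58,"kce":31,"pu":55,"sfr":95,"ztm":28}
After op 11 (add /lvl 54): {"c":27,"el":66,"i":58,"kce":31,"lvl":54,"pu":55,"sfr":95,"ztm":28}
Size at the root: 8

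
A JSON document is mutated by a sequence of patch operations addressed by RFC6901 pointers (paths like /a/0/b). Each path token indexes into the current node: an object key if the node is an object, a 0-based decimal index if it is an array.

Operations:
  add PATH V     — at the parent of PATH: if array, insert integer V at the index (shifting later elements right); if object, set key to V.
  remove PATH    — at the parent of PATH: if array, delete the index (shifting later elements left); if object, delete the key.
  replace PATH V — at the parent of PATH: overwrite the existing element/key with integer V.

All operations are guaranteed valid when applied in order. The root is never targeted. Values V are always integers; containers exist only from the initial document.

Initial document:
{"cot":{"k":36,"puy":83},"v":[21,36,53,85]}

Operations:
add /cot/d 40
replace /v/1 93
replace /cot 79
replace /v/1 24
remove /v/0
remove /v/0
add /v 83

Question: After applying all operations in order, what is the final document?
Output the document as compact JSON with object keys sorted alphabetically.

Answer: {"cot":79,"v":83}

Derivation:
After op 1 (add /cot/d 40): {"cot":{"d":40,"k":36,"puy":83},"v":[21,36,53,85]}
After op 2 (replace /v/1 93): {"cot":{"d":40,"k":36,"puy":83},"v":[21,93,53,85]}
After op 3 (replace /cot 79): {"cot":79,"v":[21,93,53,85]}
After op 4 (replace /v/1 24): {"cot":79,"v":[21,24,53,85]}
After op 5 (remove /v/0): {"cot":79,"v":[24,53,85]}
After op 6 (remove /v/0): {"cot":79,"v":[53,85]}
After op 7 (add /v 83): {"cot":79,"v":83}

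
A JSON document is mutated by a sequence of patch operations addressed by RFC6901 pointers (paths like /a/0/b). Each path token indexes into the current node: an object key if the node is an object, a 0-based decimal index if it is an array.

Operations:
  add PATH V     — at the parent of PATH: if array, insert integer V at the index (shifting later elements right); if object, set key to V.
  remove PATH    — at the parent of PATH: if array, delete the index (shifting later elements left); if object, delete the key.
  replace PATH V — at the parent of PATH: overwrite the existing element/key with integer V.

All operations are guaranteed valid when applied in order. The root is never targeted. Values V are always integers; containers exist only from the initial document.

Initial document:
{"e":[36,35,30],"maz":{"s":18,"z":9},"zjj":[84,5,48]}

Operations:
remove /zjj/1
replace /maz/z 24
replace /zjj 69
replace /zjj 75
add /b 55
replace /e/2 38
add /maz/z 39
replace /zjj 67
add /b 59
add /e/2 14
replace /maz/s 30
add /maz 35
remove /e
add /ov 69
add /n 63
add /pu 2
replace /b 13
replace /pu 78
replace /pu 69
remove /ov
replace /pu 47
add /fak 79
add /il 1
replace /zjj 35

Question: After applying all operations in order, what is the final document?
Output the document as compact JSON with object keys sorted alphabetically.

After op 1 (remove /zjj/1): {"e":[36,35,30],"maz":{"s":18,"z":9},"zjj":[84,48]}
After op 2 (replace /maz/z 24): {"e":[36,35,30],"maz":{"s":18,"z":24},"zjj":[84,48]}
After op 3 (replace /zjj 69): {"e":[36,35,30],"maz":{"s":18,"z":24},"zjj":69}
After op 4 (replace /zjj 75): {"e":[36,35,30],"maz":{"s":18,"z":24},"zjj":75}
After op 5 (add /b 55): {"b":55,"e":[36,35,30],"maz":{"s":18,"z":24},"zjj":75}
After op 6 (replace /e/2 38): {"b":55,"e":[36,35,38],"maz":{"s":18,"z":24},"zjj":75}
After op 7 (add /maz/z 39): {"b":55,"e":[36,35,38],"maz":{"s":18,"z":39},"zjj":75}
After op 8 (replace /zjj 67): {"b":55,"e":[36,35,38],"maz":{"s":18,"z":39},"zjj":67}
After op 9 (add /b 59): {"b":59,"e":[36,35,38],"maz":{"s":18,"z":39},"zjj":67}
After op 10 (add /e/2 14): {"b":59,"e":[36,35,14,38],"maz":{"s":18,"z":39},"zjj":67}
After op 11 (replace /maz/s 30): {"b":59,"e":[36,35,14,38],"maz":{"s":30,"z":39},"zjj":67}
After op 12 (add /maz 35): {"b":59,"e":[36,35,14,38],"maz":35,"zjj":67}
After op 13 (remove /e): {"b":59,"maz":35,"zjj":67}
After op 14 (add /ov 69): {"b":59,"maz":35,"ov":69,"zjj":67}
After op 15 (add /n 63): {"b":59,"maz":35,"n":63,"ov":69,"zjj":67}
After op 16 (add /pu 2): {"b":59,"maz":35,"n":63,"ov":69,"pu":2,"zjj":67}
After op 17 (replace /b 13): {"b":13,"maz":35,"n":63,"ov":69,"pu":2,"zjj":67}
After op 18 (replace /pu 78): {"b":13,"maz":35,"n":63,"ov":69,"pu":78,"zjj":67}
After op 19 (replace /pu 69): {"b":13,"maz":35,"n":63,"ov":69,"pu":69,"zjj":67}
After op 20 (remove /ov): {"b":13,"maz":35,"n":63,"pu":69,"zjj":67}
After op 21 (replace /pu 47): {"b":13,"maz":35,"n":63,"pu":47,"zjj":67}
After op 22 (add /fak 79): {"b":13,"fak":79,"maz":35,"n":63,"pu":47,"zjj":67}
After op 23 (add /il 1): {"b":13,"fak":79,"il":1,"maz":35,"n":63,"pu":47,"zjj":67}
After op 24 (replace /zjj 35): {"b":13,"fak":79,"il":1,"maz":35,"n":63,"pu":47,"zjj":35}

Answer: {"b":13,"fak":79,"il":1,"maz":35,"n":63,"pu":47,"zjj":35}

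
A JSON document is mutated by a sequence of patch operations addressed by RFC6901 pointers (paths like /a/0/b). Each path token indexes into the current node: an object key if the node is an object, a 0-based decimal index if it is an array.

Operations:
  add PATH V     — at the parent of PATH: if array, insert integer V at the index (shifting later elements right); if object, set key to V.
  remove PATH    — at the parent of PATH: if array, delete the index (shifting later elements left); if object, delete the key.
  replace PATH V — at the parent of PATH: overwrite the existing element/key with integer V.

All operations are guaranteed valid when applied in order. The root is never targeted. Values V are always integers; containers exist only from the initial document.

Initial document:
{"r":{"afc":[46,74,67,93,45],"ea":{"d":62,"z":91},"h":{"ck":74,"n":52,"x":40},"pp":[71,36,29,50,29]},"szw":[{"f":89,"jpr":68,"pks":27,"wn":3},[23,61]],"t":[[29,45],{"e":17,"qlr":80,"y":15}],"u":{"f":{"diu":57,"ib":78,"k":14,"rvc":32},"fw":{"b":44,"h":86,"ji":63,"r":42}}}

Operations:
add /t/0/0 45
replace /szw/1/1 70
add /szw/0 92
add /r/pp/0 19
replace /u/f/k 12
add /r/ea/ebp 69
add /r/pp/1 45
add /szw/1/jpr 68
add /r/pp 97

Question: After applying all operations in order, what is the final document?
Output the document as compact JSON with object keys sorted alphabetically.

After op 1 (add /t/0/0 45): {"r":{"afc":[46,74,67,93,45],"ea":{"d":62,"z":91},"h":{"ck":74,"n":52,"x":40},"pp":[71,36,29,50,29]},"szw":[{"f":89,"jpr":68,"pks":27,"wn":3},[23,61]],"t":[[45,29,45],{"e":17,"qlr":80,"y":15}],"u":{"f":{"diu":57,"ib":78,"k":14,"rvc":32},"fw":{"b":44,"h":86,"ji":63,"r":42}}}
After op 2 (replace /szw/1/1 70): {"r":{"afc":[46,74,67,93,45],"ea":{"d":62,"z":91},"h":{"ck":74,"n":52,"x":40},"pp":[71,36,29,50,29]},"szw":[{"f":89,"jpr":68,"pks":27,"wn":3},[23,70]],"t":[[45,29,45],{"e":17,"qlr":80,"y":15}],"u":{"f":{"diu":57,"ib":78,"k":14,"rvc":32},"fw":{"b":44,"h":86,"ji":63,"r":42}}}
After op 3 (add /szw/0 92): {"r":{"afc":[46,74,67,93,45],"ea":{"d":62,"z":91},"h":{"ck":74,"n":52,"x":40},"pp":[71,36,29,50,29]},"szw":[92,{"f":89,"jpr":68,"pks":27,"wn":3},[23,70]],"t":[[45,29,45],{"e":17,"qlr":80,"y":15}],"u":{"f":{"diu":57,"ib":78,"k":14,"rvc":32},"fw":{"b":44,"h":86,"ji":63,"r":42}}}
After op 4 (add /r/pp/0 19): {"r":{"afc":[46,74,67,93,45],"ea":{"d":62,"z":91},"h":{"ck":74,"n":52,"x":40},"pp":[19,71,36,29,50,29]},"szw":[92,{"f":89,"jpr":68,"pks":27,"wn":3},[23,70]],"t":[[45,29,45],{"e":17,"qlr":80,"y":15}],"u":{"f":{"diu":57,"ib":78,"k":14,"rvc":32},"fw":{"b":44,"h":86,"ji":63,"r":42}}}
After op 5 (replace /u/f/k 12): {"r":{"afc":[46,74,67,93,45],"ea":{"d":62,"z":91},"h":{"ck":74,"n":52,"x":40},"pp":[19,71,36,29,50,29]},"szw":[92,{"f":89,"jpr":68,"pks":27,"wn":3},[23,70]],"t":[[45,29,45],{"e":17,"qlr":80,"y":15}],"u":{"f":{"diu":57,"ib":78,"k":12,"rvc":32},"fw":{"b":44,"h":86,"ji":63,"r":42}}}
After op 6 (add /r/ea/ebp 69): {"r":{"afc":[46,74,67,93,45],"ea":{"d":62,"ebp":69,"z":91},"h":{"ck":74,"n":52,"x":40},"pp":[19,71,36,29,50,29]},"szw":[92,{"f":89,"jpr":68,"pks":27,"wn":3},[23,70]],"t":[[45,29,45],{"e":17,"qlr":80,"y":15}],"u":{"f":{"diu":57,"ib":78,"k":12,"rvc":32},"fw":{"b":44,"h":86,"ji":63,"r":42}}}
After op 7 (add /r/pp/1 45): {"r":{"afc":[46,74,67,93,45],"ea":{"d":62,"ebp":69,"z":91},"h":{"ck":74,"n":52,"x":40},"pp":[19,45,71,36,29,50,29]},"szw":[92,{"f":89,"jpr":68,"pks":27,"wn":3},[23,70]],"t":[[45,29,45],{"e":17,"qlr":80,"y":15}],"u":{"f":{"diu":57,"ib":78,"k":12,"rvc":32},"fw":{"b":44,"h":86,"ji":63,"r":42}}}
After op 8 (add /szw/1/jpr 68): {"r":{"afc":[46,74,67,93,45],"ea":{"d":62,"ebp":69,"z":91},"h":{"ck":74,"n":52,"x":40},"pp":[19,45,71,36,29,50,29]},"szw":[92,{"f":89,"jpr":68,"pks":27,"wn":3},[23,70]],"t":[[45,29,45],{"e":17,"qlr":80,"y":15}],"u":{"f":{"diu":57,"ib":78,"k":12,"rvc":32},"fw":{"b":44,"h":86,"ji":63,"r":42}}}
After op 9 (add /r/pp 97): {"r":{"afc":[46,74,67,93,45],"ea":{"d":62,"ebp":69,"z":91},"h":{"ck":74,"n":52,"x":40},"pp":97},"szw":[92,{"f":89,"jpr":68,"pks":27,"wn":3},[23,70]],"t":[[45,29,45],{"e":17,"qlr":80,"y":15}],"u":{"f":{"diu":57,"ib":78,"k":12,"rvc":32},"fw":{"b":44,"h":86,"ji":63,"r":42}}}

Answer: {"r":{"afc":[46,74,67,93,45],"ea":{"d":62,"ebp":69,"z":91},"h":{"ck":74,"n":52,"x":40},"pp":97},"szw":[92,{"f":89,"jpr":68,"pks":27,"wn":3},[23,70]],"t":[[45,29,45],{"e":17,"qlr":80,"y":15}],"u":{"f":{"diu":57,"ib":78,"k":12,"rvc":32},"fw":{"b":44,"h":86,"ji":63,"r":42}}}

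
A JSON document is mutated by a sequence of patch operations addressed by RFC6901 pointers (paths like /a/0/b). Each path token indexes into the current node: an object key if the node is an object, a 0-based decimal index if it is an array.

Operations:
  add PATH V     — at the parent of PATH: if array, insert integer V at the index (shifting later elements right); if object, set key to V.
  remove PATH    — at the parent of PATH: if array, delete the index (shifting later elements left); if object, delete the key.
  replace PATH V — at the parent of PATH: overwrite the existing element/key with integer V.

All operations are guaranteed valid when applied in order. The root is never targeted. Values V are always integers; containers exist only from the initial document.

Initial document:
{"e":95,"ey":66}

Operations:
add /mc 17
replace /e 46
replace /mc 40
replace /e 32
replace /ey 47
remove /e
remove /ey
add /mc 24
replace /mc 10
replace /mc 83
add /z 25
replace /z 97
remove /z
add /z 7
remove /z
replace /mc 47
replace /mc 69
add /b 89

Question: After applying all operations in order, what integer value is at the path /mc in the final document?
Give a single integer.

After op 1 (add /mc 17): {"e":95,"ey":66,"mc":17}
After op 2 (replace /e 46): {"e":46,"ey":66,"mc":17}
After op 3 (replace /mc 40): {"e":46,"ey":66,"mc":40}
After op 4 (replace /e 32): {"e":32,"ey":66,"mc":40}
After op 5 (replace /ey 47): {"e":32,"ey":47,"mc":40}
After op 6 (remove /e): {"ey":47,"mc":40}
After op 7 (remove /ey): {"mc":40}
After op 8 (add /mc 24): {"mc":24}
After op 9 (replace /mc 10): {"mc":10}
After op 10 (replace /mc 83): {"mc":83}
After op 11 (add /z 25): {"mc":83,"z":25}
After op 12 (replace /z 97): {"mc":83,"z":97}
After op 13 (remove /z): {"mc":83}
After op 14 (add /z 7): {"mc":83,"z":7}
After op 15 (remove /z): {"mc":83}
After op 16 (replace /mc 47): {"mc":47}
After op 17 (replace /mc 69): {"mc":69}
After op 18 (add /b 89): {"b":89,"mc":69}
Value at /mc: 69

Answer: 69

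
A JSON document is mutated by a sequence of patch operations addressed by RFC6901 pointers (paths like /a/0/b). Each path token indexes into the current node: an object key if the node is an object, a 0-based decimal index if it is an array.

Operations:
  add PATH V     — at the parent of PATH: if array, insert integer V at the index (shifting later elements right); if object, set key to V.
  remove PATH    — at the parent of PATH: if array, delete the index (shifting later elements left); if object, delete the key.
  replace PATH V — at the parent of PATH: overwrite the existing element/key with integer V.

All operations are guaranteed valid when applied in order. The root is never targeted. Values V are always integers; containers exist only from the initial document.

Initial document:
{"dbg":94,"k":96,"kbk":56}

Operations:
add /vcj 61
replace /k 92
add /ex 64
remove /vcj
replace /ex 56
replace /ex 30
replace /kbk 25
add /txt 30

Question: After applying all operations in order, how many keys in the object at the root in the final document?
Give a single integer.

Answer: 5

Derivation:
After op 1 (add /vcj 61): {"dbg":94,"k":96,"kbk":56,"vcj":61}
After op 2 (replace /k 92): {"dbg":94,"k":92,"kbk":56,"vcj":61}
After op 3 (add /ex 64): {"dbg":94,"ex":64,"k":92,"kbk":56,"vcj":61}
After op 4 (remove /vcj): {"dbg":94,"ex":64,"k":92,"kbk":56}
After op 5 (replace /ex 56): {"dbg":94,"ex":56,"k":92,"kbk":56}
After op 6 (replace /ex 30): {"dbg":94,"ex":30,"k":92,"kbk":56}
After op 7 (replace /kbk 25): {"dbg":94,"ex":30,"k":92,"kbk":25}
After op 8 (add /txt 30): {"dbg":94,"ex":30,"k":92,"kbk":25,"txt":30}
Size at the root: 5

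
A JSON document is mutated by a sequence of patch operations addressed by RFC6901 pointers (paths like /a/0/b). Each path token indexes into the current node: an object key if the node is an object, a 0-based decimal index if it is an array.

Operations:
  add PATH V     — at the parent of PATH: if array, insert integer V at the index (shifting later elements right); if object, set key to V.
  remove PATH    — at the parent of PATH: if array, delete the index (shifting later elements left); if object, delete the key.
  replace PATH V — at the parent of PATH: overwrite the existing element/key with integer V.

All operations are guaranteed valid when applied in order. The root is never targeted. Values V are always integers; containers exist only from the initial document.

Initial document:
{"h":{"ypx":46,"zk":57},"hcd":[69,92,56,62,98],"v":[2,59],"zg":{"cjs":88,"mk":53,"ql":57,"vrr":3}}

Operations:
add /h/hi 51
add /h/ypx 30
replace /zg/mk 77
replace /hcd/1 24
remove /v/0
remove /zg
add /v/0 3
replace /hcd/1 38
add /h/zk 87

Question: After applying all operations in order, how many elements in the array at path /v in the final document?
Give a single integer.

Answer: 2

Derivation:
After op 1 (add /h/hi 51): {"h":{"hi":51,"ypx":46,"zk":57},"hcd":[69,92,56,62,98],"v":[2,59],"zg":{"cjs":88,"mk":53,"ql":57,"vrr":3}}
After op 2 (add /h/ypx 30): {"h":{"hi":51,"ypx":30,"zk":57},"hcd":[69,92,56,62,98],"v":[2,59],"zg":{"cjs":88,"mk":53,"ql":57,"vrr":3}}
After op 3 (replace /zg/mk 77): {"h":{"hi":51,"ypx":30,"zk":57},"hcd":[69,92,56,62,98],"v":[2,59],"zg":{"cjs":88,"mk":77,"ql":57,"vrr":3}}
After op 4 (replace /hcd/1 24): {"h":{"hi":51,"ypx":30,"zk":57},"hcd":[69,24,56,62,98],"v":[2,59],"zg":{"cjs":88,"mk":77,"ql":57,"vrr":3}}
After op 5 (remove /v/0): {"h":{"hi":51,"ypx":30,"zk":57},"hcd":[69,24,56,62,98],"v":[59],"zg":{"cjs":88,"mk":77,"ql":57,"vrr":3}}
After op 6 (remove /zg): {"h":{"hi":51,"ypx":30,"zk":57},"hcd":[69,24,56,62,98],"v":[59]}
After op 7 (add /v/0 3): {"h":{"hi":51,"ypx":30,"zk":57},"hcd":[69,24,56,62,98],"v":[3,59]}
After op 8 (replace /hcd/1 38): {"h":{"hi":51,"ypx":30,"zk":57},"hcd":[69,38,56,62,98],"v":[3,59]}
After op 9 (add /h/zk 87): {"h":{"hi":51,"ypx":30,"zk":87},"hcd":[69,38,56,62,98],"v":[3,59]}
Size at path /v: 2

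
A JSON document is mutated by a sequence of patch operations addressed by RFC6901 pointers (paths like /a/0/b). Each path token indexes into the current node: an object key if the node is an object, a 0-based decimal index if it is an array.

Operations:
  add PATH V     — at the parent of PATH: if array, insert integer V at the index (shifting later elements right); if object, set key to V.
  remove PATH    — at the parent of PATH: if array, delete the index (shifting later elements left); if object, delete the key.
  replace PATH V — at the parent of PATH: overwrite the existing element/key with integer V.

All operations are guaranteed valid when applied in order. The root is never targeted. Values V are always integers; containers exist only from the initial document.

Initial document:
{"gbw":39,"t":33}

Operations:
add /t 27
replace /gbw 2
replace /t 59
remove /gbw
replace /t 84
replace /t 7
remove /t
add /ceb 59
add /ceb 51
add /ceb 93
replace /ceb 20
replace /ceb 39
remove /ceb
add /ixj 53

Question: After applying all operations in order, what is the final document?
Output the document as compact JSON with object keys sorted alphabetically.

Answer: {"ixj":53}

Derivation:
After op 1 (add /t 27): {"gbw":39,"t":27}
After op 2 (replace /gbw 2): {"gbw":2,"t":27}
After op 3 (replace /t 59): {"gbw":2,"t":59}
After op 4 (remove /gbw): {"t":59}
After op 5 (replace /t 84): {"t":84}
After op 6 (replace /t 7): {"t":7}
After op 7 (remove /t): {}
After op 8 (add /ceb 59): {"ceb":59}
After op 9 (add /ceb 51): {"ceb":51}
After op 10 (add /ceb 93): {"ceb":93}
After op 11 (replace /ceb 20): {"ceb":20}
After op 12 (replace /ceb 39): {"ceb":39}
After op 13 (remove /ceb): {}
After op 14 (add /ixj 53): {"ixj":53}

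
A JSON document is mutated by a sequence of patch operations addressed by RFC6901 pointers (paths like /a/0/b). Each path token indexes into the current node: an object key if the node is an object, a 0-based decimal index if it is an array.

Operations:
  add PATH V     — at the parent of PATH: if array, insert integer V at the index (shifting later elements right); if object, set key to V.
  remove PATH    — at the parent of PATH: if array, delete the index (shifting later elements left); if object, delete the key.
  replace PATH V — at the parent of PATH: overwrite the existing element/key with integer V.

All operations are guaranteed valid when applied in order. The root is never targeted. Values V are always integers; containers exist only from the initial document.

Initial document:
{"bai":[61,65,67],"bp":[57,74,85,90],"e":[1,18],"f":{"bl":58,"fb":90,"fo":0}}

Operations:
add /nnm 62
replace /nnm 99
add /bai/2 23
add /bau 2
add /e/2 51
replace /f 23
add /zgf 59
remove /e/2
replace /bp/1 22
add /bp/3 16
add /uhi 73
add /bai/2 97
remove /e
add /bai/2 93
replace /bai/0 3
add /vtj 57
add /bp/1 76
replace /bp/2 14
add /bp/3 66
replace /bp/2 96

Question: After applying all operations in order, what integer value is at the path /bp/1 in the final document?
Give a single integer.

Answer: 76

Derivation:
After op 1 (add /nnm 62): {"bai":[61,65,67],"bp":[57,74,85,90],"e":[1,18],"f":{"bl":58,"fb":90,"fo":0},"nnm":62}
After op 2 (replace /nnm 99): {"bai":[61,65,67],"bp":[57,74,85,90],"e":[1,18],"f":{"bl":58,"fb":90,"fo":0},"nnm":99}
After op 3 (add /bai/2 23): {"bai":[61,65,23,67],"bp":[57,74,85,90],"e":[1,18],"f":{"bl":58,"fb":90,"fo":0},"nnm":99}
After op 4 (add /bau 2): {"bai":[61,65,23,67],"bau":2,"bp":[57,74,85,90],"e":[1,18],"f":{"bl":58,"fb":90,"fo":0},"nnm":99}
After op 5 (add /e/2 51): {"bai":[61,65,23,67],"bau":2,"bp":[57,74,85,90],"e":[1,18,51],"f":{"bl":58,"fb":90,"fo":0},"nnm":99}
After op 6 (replace /f 23): {"bai":[61,65,23,67],"bau":2,"bp":[57,74,85,90],"e":[1,18,51],"f":23,"nnm":99}
After op 7 (add /zgf 59): {"bai":[61,65,23,67],"bau":2,"bp":[57,74,85,90],"e":[1,18,51],"f":23,"nnm":99,"zgf":59}
After op 8 (remove /e/2): {"bai":[61,65,23,67],"bau":2,"bp":[57,74,85,90],"e":[1,18],"f":23,"nnm":99,"zgf":59}
After op 9 (replace /bp/1 22): {"bai":[61,65,23,67],"bau":2,"bp":[57,22,85,90],"e":[1,18],"f":23,"nnm":99,"zgf":59}
After op 10 (add /bp/3 16): {"bai":[61,65,23,67],"bau":2,"bp":[57,22,85,16,90],"e":[1,18],"f":23,"nnm":99,"zgf":59}
After op 11 (add /uhi 73): {"bai":[61,65,23,67],"bau":2,"bp":[57,22,85,16,90],"e":[1,18],"f":23,"nnm":99,"uhi":73,"zgf":59}
After op 12 (add /bai/2 97): {"bai":[61,65,97,23,67],"bau":2,"bp":[57,22,85,16,90],"e":[1,18],"f":23,"nnm":99,"uhi":73,"zgf":59}
After op 13 (remove /e): {"bai":[61,65,97,23,67],"bau":2,"bp":[57,22,85,16,90],"f":23,"nnm":99,"uhi":73,"zgf":59}
After op 14 (add /bai/2 93): {"bai":[61,65,93,97,23,67],"bau":2,"bp":[57,22,85,16,90],"f":23,"nnm":99,"uhi":73,"zgf":59}
After op 15 (replace /bai/0 3): {"bai":[3,65,93,97,23,67],"bau":2,"bp":[57,22,85,16,90],"f":23,"nnm":99,"uhi":73,"zgf":59}
After op 16 (add /vtj 57): {"bai":[3,65,93,97,23,67],"bau":2,"bp":[57,22,85,16,90],"f":23,"nnm":99,"uhi":73,"vtj":57,"zgf":59}
After op 17 (add /bp/1 76): {"bai":[3,65,93,97,23,67],"bau":2,"bp":[57,76,22,85,16,90],"f":23,"nnm":99,"uhi":73,"vtj":57,"zgf":59}
After op 18 (replace /bp/2 14): {"bai":[3,65,93,97,23,67],"bau":2,"bp":[57,76,14,85,16,90],"f":23,"nnm":99,"uhi":73,"vtj":57,"zgf":59}
After op 19 (add /bp/3 66): {"bai":[3,65,93,97,23,67],"bau":2,"bp":[57,76,14,66,85,16,90],"f":23,"nnm":99,"uhi":73,"vtj":57,"zgf":59}
After op 20 (replace /bp/2 96): {"bai":[3,65,93,97,23,67],"bau":2,"bp":[57,76,96,66,85,16,90],"f":23,"nnm":99,"uhi":73,"vtj":57,"zgf":59}
Value at /bp/1: 76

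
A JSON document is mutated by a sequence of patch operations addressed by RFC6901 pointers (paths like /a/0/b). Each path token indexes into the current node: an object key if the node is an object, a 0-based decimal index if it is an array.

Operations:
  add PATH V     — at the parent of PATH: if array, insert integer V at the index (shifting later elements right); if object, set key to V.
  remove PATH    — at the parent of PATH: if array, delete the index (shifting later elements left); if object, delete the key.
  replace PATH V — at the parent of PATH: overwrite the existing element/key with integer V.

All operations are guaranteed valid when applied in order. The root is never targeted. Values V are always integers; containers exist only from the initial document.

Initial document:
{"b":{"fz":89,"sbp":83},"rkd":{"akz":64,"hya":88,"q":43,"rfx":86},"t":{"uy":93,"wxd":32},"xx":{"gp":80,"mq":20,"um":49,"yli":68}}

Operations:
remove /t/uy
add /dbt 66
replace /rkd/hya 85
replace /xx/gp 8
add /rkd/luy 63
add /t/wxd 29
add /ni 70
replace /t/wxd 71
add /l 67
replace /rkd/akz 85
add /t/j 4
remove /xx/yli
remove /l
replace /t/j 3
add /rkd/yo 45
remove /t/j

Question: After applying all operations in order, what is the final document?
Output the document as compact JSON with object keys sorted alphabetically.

After op 1 (remove /t/uy): {"b":{"fz":89,"sbp":83},"rkd":{"akz":64,"hya":88,"q":43,"rfx":86},"t":{"wxd":32},"xx":{"gp":80,"mq":20,"um":49,"yli":68}}
After op 2 (add /dbt 66): {"b":{"fz":89,"sbp":83},"dbt":66,"rkd":{"akz":64,"hya":88,"q":43,"rfx":86},"t":{"wxd":32},"xx":{"gp":80,"mq":20,"um":49,"yli":68}}
After op 3 (replace /rkd/hya 85): {"b":{"fz":89,"sbp":83},"dbt":66,"rkd":{"akz":64,"hya":85,"q":43,"rfx":86},"t":{"wxd":32},"xx":{"gp":80,"mq":20,"um":49,"yli":68}}
After op 4 (replace /xx/gp 8): {"b":{"fz":89,"sbp":83},"dbt":66,"rkd":{"akz":64,"hya":85,"q":43,"rfx":86},"t":{"wxd":32},"xx":{"gp":8,"mq":20,"um":49,"yli":68}}
After op 5 (add /rkd/luy 63): {"b":{"fz":89,"sbp":83},"dbt":66,"rkd":{"akz":64,"hya":85,"luy":63,"q":43,"rfx":86},"t":{"wxd":32},"xx":{"gp":8,"mq":20,"um":49,"yli":68}}
After op 6 (add /t/wxd 29): {"b":{"fz":89,"sbp":83},"dbt":66,"rkd":{"akz":64,"hya":85,"luy":63,"q":43,"rfx":86},"t":{"wxd":29},"xx":{"gp":8,"mq":20,"um":49,"yli":68}}
After op 7 (add /ni 70): {"b":{"fz":89,"sbp":83},"dbt":66,"ni":70,"rkd":{"akz":64,"hya":85,"luy":63,"q":43,"rfx":86},"t":{"wxd":29},"xx":{"gp":8,"mq":20,"um":49,"yli":68}}
After op 8 (replace /t/wxd 71): {"b":{"fz":89,"sbp":83},"dbt":66,"ni":70,"rkd":{"akz":64,"hya":85,"luy":63,"q":43,"rfx":86},"t":{"wxd":71},"xx":{"gp":8,"mq":20,"um":49,"yli":68}}
After op 9 (add /l 67): {"b":{"fz":89,"sbp":83},"dbt":66,"l":67,"ni":70,"rkd":{"akz":64,"hya":85,"luy":63,"q":43,"rfx":86},"t":{"wxd":71},"xx":{"gp":8,"mq":20,"um":49,"yli":68}}
After op 10 (replace /rkd/akz 85): {"b":{"fz":89,"sbp":83},"dbt":66,"l":67,"ni":70,"rkd":{"akz":85,"hya":85,"luy":63,"q":43,"rfx":86},"t":{"wxd":71},"xx":{"gp":8,"mq":20,"um":49,"yli":68}}
After op 11 (add /t/j 4): {"b":{"fz":89,"sbp":83},"dbt":66,"l":67,"ni":70,"rkd":{"akz":85,"hya":85,"luy":63,"q":43,"rfx":86},"t":{"j":4,"wxd":71},"xx":{"gp":8,"mq":20,"um":49,"yli":68}}
After op 12 (remove /xx/yli): {"b":{"fz":89,"sbp":83},"dbt":66,"l":67,"ni":70,"rkd":{"akz":85,"hya":85,"luy":63,"q":43,"rfx":86},"t":{"j":4,"wxd":71},"xx":{"gp":8,"mq":20,"um":49}}
After op 13 (remove /l): {"b":{"fz":89,"sbp":83},"dbt":66,"ni":70,"rkd":{"akz":85,"hya":85,"luy":63,"q":43,"rfx":86},"t":{"j":4,"wxd":71},"xx":{"gp":8,"mq":20,"um":49}}
After op 14 (replace /t/j 3): {"b":{"fz":89,"sbp":83},"dbt":66,"ni":70,"rkd":{"akz":85,"hya":85,"luy":63,"q":43,"rfx":86},"t":{"j":3,"wxd":71},"xx":{"gp":8,"mq":20,"um":49}}
After op 15 (add /rkd/yo 45): {"b":{"fz":89,"sbp":83},"dbt":66,"ni":70,"rkd":{"akz":85,"hya":85,"luy":63,"q":43,"rfx":86,"yo":45},"t":{"j":3,"wxd":71},"xx":{"gp":8,"mq":20,"um":49}}
After op 16 (remove /t/j): {"b":{"fz":89,"sbp":83},"dbt":66,"ni":70,"rkd":{"akz":85,"hya":85,"luy":63,"q":43,"rfx":86,"yo":45},"t":{"wxd":71},"xx":{"gp":8,"mq":20,"um":49}}

Answer: {"b":{"fz":89,"sbp":83},"dbt":66,"ni":70,"rkd":{"akz":85,"hya":85,"luy":63,"q":43,"rfx":86,"yo":45},"t":{"wxd":71},"xx":{"gp":8,"mq":20,"um":49}}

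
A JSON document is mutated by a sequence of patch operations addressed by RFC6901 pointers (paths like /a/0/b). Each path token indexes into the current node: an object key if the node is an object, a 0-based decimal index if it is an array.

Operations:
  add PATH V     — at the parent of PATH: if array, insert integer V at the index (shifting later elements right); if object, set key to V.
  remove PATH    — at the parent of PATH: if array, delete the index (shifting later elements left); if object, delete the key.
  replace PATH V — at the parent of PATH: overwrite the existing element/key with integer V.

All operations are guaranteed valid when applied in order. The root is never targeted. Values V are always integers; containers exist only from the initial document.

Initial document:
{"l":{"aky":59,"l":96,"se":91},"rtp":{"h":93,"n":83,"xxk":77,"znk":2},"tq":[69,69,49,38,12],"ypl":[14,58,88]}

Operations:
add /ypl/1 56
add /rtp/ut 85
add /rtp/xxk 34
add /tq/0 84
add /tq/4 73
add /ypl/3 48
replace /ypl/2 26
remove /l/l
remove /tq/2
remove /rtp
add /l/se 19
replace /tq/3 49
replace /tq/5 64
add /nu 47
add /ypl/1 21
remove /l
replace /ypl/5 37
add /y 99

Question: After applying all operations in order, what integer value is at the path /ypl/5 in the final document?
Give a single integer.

Answer: 37

Derivation:
After op 1 (add /ypl/1 56): {"l":{"aky":59,"l":96,"se":91},"rtp":{"h":93,"n":83,"xxk":77,"znk":2},"tq":[69,69,49,38,12],"ypl":[14,56,58,88]}
After op 2 (add /rtp/ut 85): {"l":{"aky":59,"l":96,"se":91},"rtp":{"h":93,"n":83,"ut":85,"xxk":77,"znk":2},"tq":[69,69,49,38,12],"ypl":[14,56,58,88]}
After op 3 (add /rtp/xxk 34): {"l":{"aky":59,"l":96,"se":91},"rtp":{"h":93,"n":83,"ut":85,"xxk":34,"znk":2},"tq":[69,69,49,38,12],"ypl":[14,56,58,88]}
After op 4 (add /tq/0 84): {"l":{"aky":59,"l":96,"se":91},"rtp":{"h":93,"n":83,"ut":85,"xxk":34,"znk":2},"tq":[84,69,69,49,38,12],"ypl":[14,56,58,88]}
After op 5 (add /tq/4 73): {"l":{"aky":59,"l":96,"se":91},"rtp":{"h":93,"n":83,"ut":85,"xxk":34,"znk":2},"tq":[84,69,69,49,73,38,12],"ypl":[14,56,58,88]}
After op 6 (add /ypl/3 48): {"l":{"aky":59,"l":96,"se":91},"rtp":{"h":93,"n":83,"ut":85,"xxk":34,"znk":2},"tq":[84,69,69,49,73,38,12],"ypl":[14,56,58,48,88]}
After op 7 (replace /ypl/2 26): {"l":{"aky":59,"l":96,"se":91},"rtp":{"h":93,"n":83,"ut":85,"xxk":34,"znk":2},"tq":[84,69,69,49,73,38,12],"ypl":[14,56,26,48,88]}
After op 8 (remove /l/l): {"l":{"aky":59,"se":91},"rtp":{"h":93,"n":83,"ut":85,"xxk":34,"znk":2},"tq":[84,69,69,49,73,38,12],"ypl":[14,56,26,48,88]}
After op 9 (remove /tq/2): {"l":{"aky":59,"se":91},"rtp":{"h":93,"n":83,"ut":85,"xxk":34,"znk":2},"tq":[84,69,49,73,38,12],"ypl":[14,56,26,48,88]}
After op 10 (remove /rtp): {"l":{"aky":59,"se":91},"tq":[84,69,49,73,38,12],"ypl":[14,56,26,48,88]}
After op 11 (add /l/se 19): {"l":{"aky":59,"se":19},"tq":[84,69,49,73,38,12],"ypl":[14,56,26,48,88]}
After op 12 (replace /tq/3 49): {"l":{"aky":59,"se":19},"tq":[84,69,49,49,38,12],"ypl":[14,56,26,48,88]}
After op 13 (replace /tq/5 64): {"l":{"aky":59,"se":19},"tq":[84,69,49,49,38,64],"ypl":[14,56,26,48,88]}
After op 14 (add /nu 47): {"l":{"aky":59,"se":19},"nu":47,"tq":[84,69,49,49,38,64],"ypl":[14,56,26,48,88]}
After op 15 (add /ypl/1 21): {"l":{"aky":59,"se":19},"nu":47,"tq":[84,69,49,49,38,64],"ypl":[14,21,56,26,48,88]}
After op 16 (remove /l): {"nu":47,"tq":[84,69,49,49,38,64],"ypl":[14,21,56,26,48,88]}
After op 17 (replace /ypl/5 37): {"nu":47,"tq":[84,69,49,49,38,64],"ypl":[14,21,56,26,48,37]}
After op 18 (add /y 99): {"nu":47,"tq":[84,69,49,49,38,64],"y":99,"ypl":[14,21,56,26,48,37]}
Value at /ypl/5: 37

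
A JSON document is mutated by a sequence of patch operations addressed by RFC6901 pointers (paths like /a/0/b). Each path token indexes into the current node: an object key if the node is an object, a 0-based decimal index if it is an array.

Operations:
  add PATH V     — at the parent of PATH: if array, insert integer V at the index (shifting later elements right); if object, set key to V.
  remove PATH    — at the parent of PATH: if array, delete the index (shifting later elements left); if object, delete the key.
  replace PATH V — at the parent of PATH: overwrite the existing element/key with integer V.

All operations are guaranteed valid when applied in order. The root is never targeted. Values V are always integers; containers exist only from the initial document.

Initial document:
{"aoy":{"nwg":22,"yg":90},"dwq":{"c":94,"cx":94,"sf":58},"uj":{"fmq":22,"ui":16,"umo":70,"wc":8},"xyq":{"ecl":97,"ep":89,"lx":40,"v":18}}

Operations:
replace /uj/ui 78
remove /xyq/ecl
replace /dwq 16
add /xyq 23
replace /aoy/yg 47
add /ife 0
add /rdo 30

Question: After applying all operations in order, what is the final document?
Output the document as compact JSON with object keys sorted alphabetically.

After op 1 (replace /uj/ui 78): {"aoy":{"nwg":22,"yg":90},"dwq":{"c":94,"cx":94,"sf":58},"uj":{"fmq":22,"ui":78,"umo":70,"wc":8},"xyq":{"ecl":97,"ep":89,"lx":40,"v":18}}
After op 2 (remove /xyq/ecl): {"aoy":{"nwg":22,"yg":90},"dwq":{"c":94,"cx":94,"sf":58},"uj":{"fmq":22,"ui":78,"umo":70,"wc":8},"xyq":{"ep":89,"lx":40,"v":18}}
After op 3 (replace /dwq 16): {"aoy":{"nwg":22,"yg":90},"dwq":16,"uj":{"fmq":22,"ui":78,"umo":70,"wc":8},"xyq":{"ep":89,"lx":40,"v":18}}
After op 4 (add /xyq 23): {"aoy":{"nwg":22,"yg":90},"dwq":16,"uj":{"fmq":22,"ui":78,"umo":70,"wc":8},"xyq":23}
After op 5 (replace /aoy/yg 47): {"aoy":{"nwg":22,"yg":47},"dwq":16,"uj":{"fmq":22,"ui":78,"umo":70,"wc":8},"xyq":23}
After op 6 (add /ife 0): {"aoy":{"nwg":22,"yg":47},"dwq":16,"ife":0,"uj":{"fmq":22,"ui":78,"umo":70,"wc":8},"xyq":23}
After op 7 (add /rdo 30): {"aoy":{"nwg":22,"yg":47},"dwq":16,"ife":0,"rdo":30,"uj":{"fmq":22,"ui":78,"umo":70,"wc":8},"xyq":23}

Answer: {"aoy":{"nwg":22,"yg":47},"dwq":16,"ife":0,"rdo":30,"uj":{"fmq":22,"ui":78,"umo":70,"wc":8},"xyq":23}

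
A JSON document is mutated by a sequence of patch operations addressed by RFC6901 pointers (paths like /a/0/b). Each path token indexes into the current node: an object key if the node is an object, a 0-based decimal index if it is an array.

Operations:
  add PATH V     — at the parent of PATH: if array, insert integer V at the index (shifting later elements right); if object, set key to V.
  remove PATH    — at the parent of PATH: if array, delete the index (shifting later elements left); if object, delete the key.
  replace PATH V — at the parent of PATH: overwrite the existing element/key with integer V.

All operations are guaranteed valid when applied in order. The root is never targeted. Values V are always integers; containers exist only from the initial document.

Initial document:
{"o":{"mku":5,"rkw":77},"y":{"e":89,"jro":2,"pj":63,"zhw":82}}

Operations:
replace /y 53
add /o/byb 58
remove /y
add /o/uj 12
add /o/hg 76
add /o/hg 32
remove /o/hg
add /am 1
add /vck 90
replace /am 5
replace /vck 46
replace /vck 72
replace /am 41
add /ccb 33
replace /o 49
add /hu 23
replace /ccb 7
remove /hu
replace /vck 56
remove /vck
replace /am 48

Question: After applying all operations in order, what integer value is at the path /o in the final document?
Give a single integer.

Answer: 49

Derivation:
After op 1 (replace /y 53): {"o":{"mku":5,"rkw":77},"y":53}
After op 2 (add /o/byb 58): {"o":{"byb":58,"mku":5,"rkw":77},"y":53}
After op 3 (remove /y): {"o":{"byb":58,"mku":5,"rkw":77}}
After op 4 (add /o/uj 12): {"o":{"byb":58,"mku":5,"rkw":77,"uj":12}}
After op 5 (add /o/hg 76): {"o":{"byb":58,"hg":76,"mku":5,"rkw":77,"uj":12}}
After op 6 (add /o/hg 32): {"o":{"byb":58,"hg":32,"mku":5,"rkw":77,"uj":12}}
After op 7 (remove /o/hg): {"o":{"byb":58,"mku":5,"rkw":77,"uj":12}}
After op 8 (add /am 1): {"am":1,"o":{"byb":58,"mku":5,"rkw":77,"uj":12}}
After op 9 (add /vck 90): {"am":1,"o":{"byb":58,"mku":5,"rkw":77,"uj":12},"vck":90}
After op 10 (replace /am 5): {"am":5,"o":{"byb":58,"mku":5,"rkw":77,"uj":12},"vck":90}
After op 11 (replace /vck 46): {"am":5,"o":{"byb":58,"mku":5,"rkw":77,"uj":12},"vck":46}
After op 12 (replace /vck 72): {"am":5,"o":{"byb":58,"mku":5,"rkw":77,"uj":12},"vck":72}
After op 13 (replace /am 41): {"am":41,"o":{"byb":58,"mku":5,"rkw":77,"uj":12},"vck":72}
After op 14 (add /ccb 33): {"am":41,"ccb":33,"o":{"byb":58,"mku":5,"rkw":77,"uj":12},"vck":72}
After op 15 (replace /o 49): {"am":41,"ccb":33,"o":49,"vck":72}
After op 16 (add /hu 23): {"am":41,"ccb":33,"hu":23,"o":49,"vck":72}
After op 17 (replace /ccb 7): {"am":41,"ccb":7,"hu":23,"o":49,"vck":72}
After op 18 (remove /hu): {"am":41,"ccb":7,"o":49,"vck":72}
After op 19 (replace /vck 56): {"am":41,"ccb":7,"o":49,"vck":56}
After op 20 (remove /vck): {"am":41,"ccb":7,"o":49}
After op 21 (replace /am 48): {"am":48,"ccb":7,"o":49}
Value at /o: 49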